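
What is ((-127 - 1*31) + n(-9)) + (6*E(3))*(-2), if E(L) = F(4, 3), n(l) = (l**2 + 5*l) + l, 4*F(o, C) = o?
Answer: -143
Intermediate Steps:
F(o, C) = o/4
n(l) = l**2 + 6*l
E(L) = 1 (E(L) = (1/4)*4 = 1)
((-127 - 1*31) + n(-9)) + (6*E(3))*(-2) = ((-127 - 1*31) - 9*(6 - 9)) + (6*1)*(-2) = ((-127 - 31) - 9*(-3)) + 6*(-2) = (-158 + 27) - 12 = -131 - 12 = -143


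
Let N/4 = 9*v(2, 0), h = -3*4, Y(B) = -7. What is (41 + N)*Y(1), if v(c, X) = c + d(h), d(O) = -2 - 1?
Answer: -35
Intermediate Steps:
h = -12
d(O) = -3
v(c, X) = -3 + c (v(c, X) = c - 3 = -3 + c)
N = -36 (N = 4*(9*(-3 + 2)) = 4*(9*(-1)) = 4*(-9) = -36)
(41 + N)*Y(1) = (41 - 36)*(-7) = 5*(-7) = -35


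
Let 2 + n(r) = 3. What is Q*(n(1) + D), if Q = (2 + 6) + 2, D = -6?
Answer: -50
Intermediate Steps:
n(r) = 1 (n(r) = -2 + 3 = 1)
Q = 10 (Q = 8 + 2 = 10)
Q*(n(1) + D) = 10*(1 - 6) = 10*(-5) = -50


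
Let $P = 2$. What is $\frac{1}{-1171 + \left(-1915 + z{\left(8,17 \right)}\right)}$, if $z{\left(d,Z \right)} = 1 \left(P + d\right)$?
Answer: $- \frac{1}{3076} \approx -0.0003251$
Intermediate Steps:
$z{\left(d,Z \right)} = 2 + d$ ($z{\left(d,Z \right)} = 1 \left(2 + d\right) = 2 + d$)
$\frac{1}{-1171 + \left(-1915 + z{\left(8,17 \right)}\right)} = \frac{1}{-1171 + \left(-1915 + \left(2 + 8\right)\right)} = \frac{1}{-1171 + \left(-1915 + 10\right)} = \frac{1}{-1171 - 1905} = \frac{1}{-3076} = - \frac{1}{3076}$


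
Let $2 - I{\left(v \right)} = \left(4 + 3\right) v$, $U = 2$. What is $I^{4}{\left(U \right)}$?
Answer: $20736$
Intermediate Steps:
$I{\left(v \right)} = 2 - 7 v$ ($I{\left(v \right)} = 2 - \left(4 + 3\right) v = 2 - 7 v$)
$I^{4}{\left(U \right)} = \left(2 - 14\right)^{4} = \left(-12\right)^{4} = 20736$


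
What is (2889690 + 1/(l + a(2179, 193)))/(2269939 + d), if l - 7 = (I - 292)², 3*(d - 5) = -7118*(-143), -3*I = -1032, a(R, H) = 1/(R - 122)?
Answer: 48343311595131/43651421684768 ≈ 1.1075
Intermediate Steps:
a(R, H) = 1/(-122 + R)
I = 344 (I = -⅓*(-1032) = 344)
d = 1017889/3 (d = 5 + (-7118*(-143))/3 = 5 + (⅓)*1017874 = 5 + 1017874/3 = 1017889/3 ≈ 3.3930e+5)
l = 2711 (l = 7 + (344 - 292)² = 7 + 52² = 7 + 2704 = 2711)
(2889690 + 1/(l + a(2179, 193)))/(2269939 + d) = (2889690 + 1/(2711 + 1/(-122 + 2179)))/(2269939 + 1017889/3) = (2889690 + 1/(2711 + 1/2057))/(7827706/3) = (2889690 + 1/(2711 + 1/2057))*(3/7827706) = (2889690 + 1/(5576528/2057))*(3/7827706) = (2889690 + 2057/5576528)*(3/7827706) = (16114437198377/5576528)*(3/7827706) = 48343311595131/43651421684768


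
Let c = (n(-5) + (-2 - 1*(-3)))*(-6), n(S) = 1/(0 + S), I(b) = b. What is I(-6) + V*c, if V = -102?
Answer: 2418/5 ≈ 483.60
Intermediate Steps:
n(S) = 1/S
c = -24/5 (c = (1/(-5) + (-2 - 1*(-3)))*(-6) = (-⅕ + (-2 + 3))*(-6) = (-⅕ + 1)*(-6) = (⅘)*(-6) = -24/5 ≈ -4.8000)
I(-6) + V*c = -6 - 102*(-24/5) = -6 + 2448/5 = 2418/5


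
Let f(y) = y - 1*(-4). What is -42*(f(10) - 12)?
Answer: -84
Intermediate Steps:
f(y) = 4 + y (f(y) = y + 4 = 4 + y)
-42*(f(10) - 12) = -42*((4 + 10) - 12) = -42*(14 - 12) = -42*2 = -84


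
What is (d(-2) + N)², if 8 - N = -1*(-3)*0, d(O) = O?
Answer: 36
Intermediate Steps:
N = 8 (N = 8 - (-1*(-3))*0 = 8 - 3*0 = 8 - 1*0 = 8 + 0 = 8)
(d(-2) + N)² = (-2 + 8)² = 6² = 36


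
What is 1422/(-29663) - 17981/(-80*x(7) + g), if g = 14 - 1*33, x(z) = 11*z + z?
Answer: 523787545/199898957 ≈ 2.6203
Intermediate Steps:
x(z) = 12*z
g = -19 (g = 14 - 33 = -19)
1422/(-29663) - 17981/(-80*x(7) + g) = 1422/(-29663) - 17981/(-960*7 - 19) = 1422*(-1/29663) - 17981/(-80*84 - 19) = -1422/29663 - 17981/(-6720 - 19) = -1422/29663 - 17981/(-6739) = -1422/29663 - 17981*(-1/6739) = -1422/29663 + 17981/6739 = 523787545/199898957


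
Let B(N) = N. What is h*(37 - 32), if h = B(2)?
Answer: 10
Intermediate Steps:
h = 2
h*(37 - 32) = 2*(37 - 32) = 2*5 = 10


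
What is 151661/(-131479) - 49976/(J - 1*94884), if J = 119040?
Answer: -2558579405/794001681 ≈ -3.2224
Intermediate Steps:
151661/(-131479) - 49976/(J - 1*94884) = 151661/(-131479) - 49976/(119040 - 1*94884) = 151661*(-1/131479) - 49976/(119040 - 94884) = -151661/131479 - 49976/24156 = -151661/131479 - 49976*1/24156 = -151661/131479 - 12494/6039 = -2558579405/794001681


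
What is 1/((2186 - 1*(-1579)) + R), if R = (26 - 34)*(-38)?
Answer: 1/4069 ≈ 0.00024576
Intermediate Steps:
R = 304 (R = -8*(-38) = 304)
1/((2186 - 1*(-1579)) + R) = 1/((2186 - 1*(-1579)) + 304) = 1/((2186 + 1579) + 304) = 1/(3765 + 304) = 1/4069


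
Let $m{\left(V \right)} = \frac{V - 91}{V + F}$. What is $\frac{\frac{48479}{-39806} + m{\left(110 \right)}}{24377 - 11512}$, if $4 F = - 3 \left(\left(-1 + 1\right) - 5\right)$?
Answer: $- \frac{1464053}{17923646650} \approx -8.1683 \cdot 10^{-5}$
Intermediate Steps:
$F = \frac{15}{4}$ ($F = \frac{\left(-3\right) \left(\left(-1 + 1\right) - 5\right)}{4} = \frac{\left(-3\right) \left(0 - 5\right)}{4} = \frac{\left(-3\right) \left(-5\right)}{4} = \frac{1}{4} \cdot 15 = \frac{15}{4} \approx 3.75$)
$m{\left(V \right)} = \frac{-91 + V}{\frac{15}{4} + V}$ ($m{\left(V \right)} = \frac{V - 91}{V + \frac{15}{4}} = \frac{-91 + V}{\frac{15}{4} + V}$)
$\frac{\frac{48479}{-39806} + m{\left(110 \right)}}{24377 - 11512} = \frac{\frac{48479}{-39806} + \frac{4 \left(-91 + 110\right)}{15 + 4 \cdot 110}}{24377 - 11512} = \frac{48479 \left(- \frac{1}{39806}\right) + 4 \frac{1}{15 + 440} \cdot 19}{12865} = \left(- \frac{48479}{39806} + 4 \cdot \frac{1}{455} \cdot 19\right) \frac{1}{12865} = \left(- \frac{48479}{39806} + \frac{76}{455}\right) \frac{1}{12865} = \left(- \frac{1464053}{1393210}\right) \frac{1}{12865} = - \frac{1464053}{17923646650}$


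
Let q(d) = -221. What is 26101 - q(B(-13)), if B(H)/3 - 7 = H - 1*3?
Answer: 26322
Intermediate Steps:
B(H) = 12 + 3*H (B(H) = 21 + 3*(H - 1*3) = 21 + 3*(H - 3) = 21 + 3*(-3 + H) = 21 + (-9 + 3*H) = 12 + 3*H)
26101 - q(B(-13)) = 26101 - 1*(-221) = 26101 + 221 = 26322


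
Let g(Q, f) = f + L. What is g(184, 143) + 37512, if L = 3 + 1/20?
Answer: 753161/20 ≈ 37658.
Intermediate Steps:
L = 61/20 (L = 3 + 1/20 = 61/20 ≈ 3.0500)
g(Q, f) = 61/20 + f (g(Q, f) = f + 61/20 = 61/20 + f)
g(184, 143) + 37512 = (61/20 + 143) + 37512 = 2921/20 + 37512 = 753161/20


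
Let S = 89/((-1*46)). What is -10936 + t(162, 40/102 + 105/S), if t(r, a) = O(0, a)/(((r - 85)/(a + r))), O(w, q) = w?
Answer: -10936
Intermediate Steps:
S = -89/46 (S = 89/(-46) = 89*(-1/46) = -89/46 ≈ -1.9348)
t(r, a) = 0 (t(r, a) = 0/(((r - 85)/(a + r))) = 0/(((-85 + r)/(a + r))) = 0*((a + r)/(-85 + r)) = 0)
-10936 + t(162, 40/102 + 105/S) = -10936 + 0 = -10936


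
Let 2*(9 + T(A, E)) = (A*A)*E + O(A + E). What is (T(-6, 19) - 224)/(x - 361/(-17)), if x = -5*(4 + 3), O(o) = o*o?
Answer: -731/52 ≈ -14.058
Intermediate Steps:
O(o) = o**2
x = -35 (x = -5*7 = -35)
T(A, E) = -9 + (A + E)**2/2 + E*A**2/2 (T(A, E) = -9 + ((A*A)*E + (A + E)**2)/2 = -9 + (A**2*E + (A + E)**2)/2 = -9 + (E*A**2 + (A + E)**2)/2 = -9 + ((A + E)**2 + E*A**2)/2 = -9 + ((A + E)**2/2 + E*A**2/2) = -9 + (A + E)**2/2 + E*A**2/2)
(T(-6, 19) - 224)/(x - 361/(-17)) = ((-9 + (-6 + 19)**2/2 + (1/2)*19*(-6)**2) - 224)/(-35 - 361/(-17)) = ((-9 + (1/2)*13**2 + (1/2)*19*36) - 224)/(-35 - 361*(-1/17)) = ((-9 + (1/2)*169 + 342) - 224)/(-35 + 361/17) = ((-9 + 169/2 + 342) - 224)/(-234/17) = (835/2 - 224)*(-17/234) = (387/2)*(-17/234) = -731/52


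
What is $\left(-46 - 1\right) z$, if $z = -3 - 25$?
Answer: $1316$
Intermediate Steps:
$z = -28$ ($z = -3 - 25 = -28$)
$\left(-46 - 1\right) z = \left(-46 - 1\right) \left(-28\right) = \left(-47\right) \left(-28\right) = 1316$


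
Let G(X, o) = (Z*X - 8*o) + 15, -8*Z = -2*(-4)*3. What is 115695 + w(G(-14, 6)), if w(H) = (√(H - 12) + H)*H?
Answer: 115776 + 9*I*√3 ≈ 1.1578e+5 + 15.588*I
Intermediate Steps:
Z = -3 (Z = -(-2*(-4))*3/8 = -3 ≈ -3.0000)
G(X, o) = 15 - 8*o - 3*X (G(X, o) = (-3*X - 8*o) + 15 = (-8*o - 3*X) + 15 = 15 - 8*o - 3*X)
w(H) = H*(H + √(-12 + H)) (w(H) = (√(-12 + H) + H)*H = (H + √(-12 + H))*H = H*(H + √(-12 + H)))
115695 + w(G(-14, 6)) = 115695 + (15 - 8*6 - 3*(-14))*((15 - 8*6 - 3*(-14)) + √(-12 + (15 - 8*6 - 3*(-14)))) = 115695 + (15 - 48 + 42)*((15 - 48 + 42) + √(-12 + (15 - 48 + 42))) = 115695 + 9*(9 + √(-12 + 9)) = 115695 + 9*(9 + √(-3)) = 115695 + 9*(9 + I*√3) = 115695 + (81 + 9*I*√3) = 115776 + 9*I*√3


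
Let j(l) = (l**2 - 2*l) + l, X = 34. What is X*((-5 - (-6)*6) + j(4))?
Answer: 1462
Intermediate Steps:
j(l) = l**2 - l
X*((-5 - (-6)*6) + j(4)) = 34*((-5 - (-6)*6) + 4*(-1 + 4)) = 34*((-5 - 2*(-18)) + 4*3) = 34*((-5 + 36) + 12) = 34*(31 + 12) = 34*43 = 1462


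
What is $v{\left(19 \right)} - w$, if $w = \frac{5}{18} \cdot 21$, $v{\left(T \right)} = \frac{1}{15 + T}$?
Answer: $- \frac{296}{51} \approx -5.8039$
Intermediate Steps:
$w = \frac{35}{6}$ ($w = 5 \cdot \frac{1}{18} \cdot 21 = \frac{5}{18} \cdot 21 = \frac{35}{6} \approx 5.8333$)
$v{\left(19 \right)} - w = \frac{1}{15 + 19} - \frac{35}{6} = \frac{1}{34} - \frac{35}{6} = - \frac{296}{51}$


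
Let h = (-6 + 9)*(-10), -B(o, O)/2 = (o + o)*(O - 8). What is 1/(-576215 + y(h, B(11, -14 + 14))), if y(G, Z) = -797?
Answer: -1/577012 ≈ -1.7331e-6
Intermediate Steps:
B(o, O) = -4*o*(-8 + O) (B(o, O) = -2*(o + o)*(O - 8) = -2*2*o*(-8 + O) = -4*o*(-8 + O))
h = -30 (h = 3*(-10) = -30)
1/(-576215 + y(h, B(11, -14 + 14))) = 1/(-576215 - 797) = 1/(-577012) = -1/577012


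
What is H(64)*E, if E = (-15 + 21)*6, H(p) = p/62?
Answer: 1152/31 ≈ 37.161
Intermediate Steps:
H(p) = p/62 (H(p) = p*(1/62) = p/62)
E = 36 (E = 6*6 = 36)
H(64)*E = ((1/62)*64)*36 = (32/31)*36 = 1152/31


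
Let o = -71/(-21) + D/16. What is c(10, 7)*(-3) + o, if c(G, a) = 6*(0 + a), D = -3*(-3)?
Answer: -41011/336 ≈ -122.06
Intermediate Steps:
D = 9
c(G, a) = 6*a
o = 1325/336 (o = -71/(-21) + 9/16 = -71*(-1/21) + 9*(1/16) = 71/21 + 9/16 = 1325/336 ≈ 3.9435)
c(10, 7)*(-3) + o = (6*7)*(-3) + 1325/336 = 42*(-3) + 1325/336 = -126 + 1325/336 = -41011/336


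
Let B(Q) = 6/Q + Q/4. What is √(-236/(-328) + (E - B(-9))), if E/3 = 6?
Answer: √1309335/246 ≈ 4.6515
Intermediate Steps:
E = 18 (E = 3*6 = 18)
B(Q) = 6/Q + Q/4 (B(Q) = 6/Q + Q*(¼) = 6/Q + Q/4)
√(-236/(-328) + (E - B(-9))) = √(-236/(-328) + (18 - (6/(-9) + (¼)*(-9)))) = √(-236*(-1/328) + (18 - (6*(-⅑) - 9/4))) = √(59/82 + (18 - (-⅔ - 9/4))) = √(59/82 + (18 - 1*(-35/12))) = √(59/82 + (18 + 35/12)) = √(59/82 + 251/12) = √(10645/492) = √1309335/246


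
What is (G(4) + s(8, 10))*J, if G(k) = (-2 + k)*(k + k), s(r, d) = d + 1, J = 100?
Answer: 2700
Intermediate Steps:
s(r, d) = 1 + d
G(k) = 2*k*(-2 + k) (G(k) = (-2 + k)*(2*k) = 2*k*(-2 + k))
(G(4) + s(8, 10))*J = (2*4*(-2 + 4) + (1 + 10))*100 = (2*4*2 + 11)*100 = (16 + 11)*100 = 27*100 = 2700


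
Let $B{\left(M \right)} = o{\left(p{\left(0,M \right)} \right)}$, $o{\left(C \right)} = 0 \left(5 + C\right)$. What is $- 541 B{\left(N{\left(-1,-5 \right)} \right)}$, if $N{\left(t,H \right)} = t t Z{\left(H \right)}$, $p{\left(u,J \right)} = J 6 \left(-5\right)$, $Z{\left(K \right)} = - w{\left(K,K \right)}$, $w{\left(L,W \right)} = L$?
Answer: $0$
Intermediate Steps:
$Z{\left(K \right)} = - K$
$p{\left(u,J \right)} = - 30 J$ ($p{\left(u,J \right)} = 6 J \left(-5\right) = - 30 J$)
$N{\left(t,H \right)} = - H t^{2}$ ($N{\left(t,H \right)} = t t \left(- H\right) = t^{2} \left(- H\right) = - H t^{2}$)
$o{\left(C \right)} = 0$
$B{\left(M \right)} = 0$
$- 541 B{\left(N{\left(-1,-5 \right)} \right)} = \left(-541\right) 0 = 0$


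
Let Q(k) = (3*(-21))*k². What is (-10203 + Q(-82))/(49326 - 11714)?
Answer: -433815/37612 ≈ -11.534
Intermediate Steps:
Q(k) = -63*k²
(-10203 + Q(-82))/(49326 - 11714) = (-10203 - 63*(-82)²)/(49326 - 11714) = (-10203 - 63*6724)/37612 = (-10203 - 423612)*(1/37612) = -433815*1/37612 = -433815/37612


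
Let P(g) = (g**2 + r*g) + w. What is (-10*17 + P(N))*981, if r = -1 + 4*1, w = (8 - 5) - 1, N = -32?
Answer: 745560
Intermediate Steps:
w = 2 (w = 3 - 1 = 2)
r = 3 (r = -1 + 4 = 3)
P(g) = 2 + g**2 + 3*g (P(g) = (g**2 + 3*g) + 2 = 2 + g**2 + 3*g)
(-10*17 + P(N))*981 = (-10*17 + (2 + (-32)**2 + 3*(-32)))*981 = (-170 + (2 + 1024 - 96))*981 = (-170 + 930)*981 = 760*981 = 745560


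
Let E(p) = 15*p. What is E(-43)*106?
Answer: -68370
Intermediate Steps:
E(-43)*106 = (15*(-43))*106 = -645*106 = -68370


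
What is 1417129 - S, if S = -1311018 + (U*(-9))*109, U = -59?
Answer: 2670268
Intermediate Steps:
S = -1253139 (S = -1311018 - 59*(-9)*109 = -1311018 + 531*109 = -1311018 + 57879 = -1253139)
1417129 - S = 1417129 - 1*(-1253139) = 1417129 + 1253139 = 2670268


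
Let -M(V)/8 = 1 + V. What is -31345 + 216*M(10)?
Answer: -50353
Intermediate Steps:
M(V) = -8 - 8*V (M(V) = -8*(1 + V) = -8 - 8*V)
-31345 + 216*M(10) = -31345 + 216*(-8 - 8*10) = -31345 + 216*(-8 - 80) = -31345 + 216*(-88) = -31345 - 19008 = -50353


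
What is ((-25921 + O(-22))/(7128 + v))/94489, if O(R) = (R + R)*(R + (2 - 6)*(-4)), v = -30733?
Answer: 25657/2230412845 ≈ 1.1503e-5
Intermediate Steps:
O(R) = 2*R*(16 + R) (O(R) = (2*R)*(R - 4*(-4)) = (2*R)*(R + 16) = (2*R)*(16 + R) = 2*R*(16 + R))
((-25921 + O(-22))/(7128 + v))/94489 = ((-25921 + 2*(-22)*(16 - 22))/(7128 - 30733))/94489 = ((-25921 + 2*(-22)*(-6))/(-23605))*(1/94489) = ((-25921 + 264)*(-1/23605))*(1/94489) = -25657*(-1/23605)*(1/94489) = (25657/23605)*(1/94489) = 25657/2230412845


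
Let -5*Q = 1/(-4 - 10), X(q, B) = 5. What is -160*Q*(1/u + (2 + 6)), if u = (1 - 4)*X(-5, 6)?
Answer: -272/15 ≈ -18.133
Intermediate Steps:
Q = 1/70 (Q = -1/(5*(-4 - 10)) = -⅕/(-14) = -⅕*(-1/14) = 1/70 ≈ 0.014286)
u = -15 (u = (1 - 4)*5 = -3*5 = -15)
-160*Q*(1/u + (2 + 6)) = -16*(1/(-15) + (2 + 6))/7 = -16*(-1/15 + 8)/7 = -16*119/(7*15) = -160*17/150 = -272/15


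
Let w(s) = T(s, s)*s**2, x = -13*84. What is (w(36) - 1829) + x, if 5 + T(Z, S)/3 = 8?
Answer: 8743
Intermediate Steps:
T(Z, S) = 9 (T(Z, S) = -15 + 3*8 = -15 + 24 = 9)
x = -1092
w(s) = 9*s**2
(w(36) - 1829) + x = (9*36**2 - 1829) - 1092 = (9*1296 - 1829) - 1092 = (11664 - 1829) - 1092 = 9835 - 1092 = 8743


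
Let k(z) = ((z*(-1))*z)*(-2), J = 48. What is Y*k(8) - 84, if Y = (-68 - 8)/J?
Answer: -860/3 ≈ -286.67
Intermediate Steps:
Y = -19/12 (Y = (-68 - 8)/48 = -76*1/48 = -19/12 ≈ -1.5833)
k(z) = 2*z² (k(z) = ((-z)*z)*(-2) = -z²*(-2) = 2*z²)
Y*k(8) - 84 = -19*8²/6 - 84 = -19*64/6 - 84 = -19/12*128 - 84 = -608/3 - 84 = -860/3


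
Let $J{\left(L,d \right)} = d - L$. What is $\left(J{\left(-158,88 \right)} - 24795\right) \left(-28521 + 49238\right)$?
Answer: $-508581633$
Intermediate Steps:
$\left(J{\left(-158,88 \right)} - 24795\right) \left(-28521 + 49238\right) = \left(\left(88 - -158\right) - 24795\right) \left(-28521 + 49238\right) = \left(\left(88 + 158\right) - 24795\right) 20717 = \left(246 - 24795\right) 20717 = \left(-24549\right) 20717 = -508581633$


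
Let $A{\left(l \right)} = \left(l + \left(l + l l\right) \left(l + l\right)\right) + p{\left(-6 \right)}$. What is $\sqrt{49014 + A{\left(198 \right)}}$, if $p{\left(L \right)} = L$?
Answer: $\sqrt{15652398} \approx 3956.3$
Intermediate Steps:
$A{\left(l \right)} = -6 + l + 2 l \left(l + l^{2}\right)$ ($A{\left(l \right)} = \left(l + \left(l + l l\right) \left(l + l\right)\right) - 6 = \left(l + \left(l + l^{2}\right) 2 l\right) - 6 = \left(l + 2 l \left(l + l^{2}\right)\right) - 6 = -6 + l + 2 l \left(l + l^{2}\right)$)
$\sqrt{49014 + A{\left(198 \right)}} = \sqrt{49014 + \left(-6 + 198 + 2 \cdot 198^{2} + 2 \cdot 198^{3}\right)} = \sqrt{49014 + \left(-6 + 198 + 2 \cdot 39204 + 2 \cdot 7762392\right)} = \sqrt{49014 + \left(-6 + 198 + 78408 + 15524784\right)} = \sqrt{49014 + 15603384} = \sqrt{15652398}$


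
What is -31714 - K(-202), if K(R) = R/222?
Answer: -3520153/111 ≈ -31713.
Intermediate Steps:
K(R) = R/222 (K(R) = R*(1/222) = R/222)
-31714 - K(-202) = -31714 - (-202)/222 = -31714 - 1*(-101/111) = -31714 + 101/111 = -3520153/111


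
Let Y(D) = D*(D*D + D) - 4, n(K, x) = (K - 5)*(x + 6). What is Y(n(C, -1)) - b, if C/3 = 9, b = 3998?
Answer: 1339098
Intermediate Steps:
C = 27 (C = 3*9 = 27)
n(K, x) = (-5 + K)*(6 + x)
Y(D) = -4 + D*(D + D²) (Y(D) = D*(D² + D) - 4 = D*(D + D²) - 4 = -4 + D*(D + D²))
Y(n(C, -1)) - b = (-4 + (-30 - 5*(-1) + 6*27 + 27*(-1))² + (-30 - 5*(-1) + 6*27 + 27*(-1))³) - 1*3998 = (-4 + (-30 + 5 + 162 - 27)² + (-30 + 5 + 162 - 27)³) - 3998 = (-4 + 110² + 110³) - 3998 = (-4 + 12100 + 1331000) - 3998 = 1343096 - 3998 = 1339098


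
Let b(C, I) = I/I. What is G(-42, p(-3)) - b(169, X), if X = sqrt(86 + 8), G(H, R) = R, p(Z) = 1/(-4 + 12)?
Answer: -7/8 ≈ -0.87500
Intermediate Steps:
p(Z) = 1/8
X = sqrt(94) ≈ 9.6954
b(C, I) = 1
G(-42, p(-3)) - b(169, X) = 1/8 - 1*1 = 1/8 - 1 = -7/8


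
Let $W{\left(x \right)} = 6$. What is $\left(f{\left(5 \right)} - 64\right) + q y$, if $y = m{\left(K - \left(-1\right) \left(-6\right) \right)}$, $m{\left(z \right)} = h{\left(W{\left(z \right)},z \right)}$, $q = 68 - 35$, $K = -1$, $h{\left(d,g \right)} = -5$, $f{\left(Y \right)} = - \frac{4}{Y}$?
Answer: $- \frac{1149}{5} \approx -229.8$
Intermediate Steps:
$q = 33$
$m{\left(z \right)} = -5$
$y = -5$
$\left(f{\left(5 \right)} - 64\right) + q y = \left(- \frac{4}{5} - 64\right) + 33 \left(-5\right) = \left(\left(-4\right) \frac{1}{5} - 64\right) - 165 = \left(- \frac{4}{5} - 64\right) - 165 = - \frac{324}{5} - 165 = - \frac{1149}{5}$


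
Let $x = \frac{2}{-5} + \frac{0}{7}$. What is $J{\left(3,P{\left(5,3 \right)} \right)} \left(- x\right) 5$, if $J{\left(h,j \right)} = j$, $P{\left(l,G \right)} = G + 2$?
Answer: $10$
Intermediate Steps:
$P{\left(l,G \right)} = 2 + G$
$x = - \frac{2}{5}$ ($x = 2 \left(- \frac{1}{5}\right) + 0 \cdot \frac{1}{7} = - \frac{2}{5} + 0 = - \frac{2}{5} \approx -0.4$)
$J{\left(3,P{\left(5,3 \right)} \right)} \left(- x\right) 5 = \left(2 + 3\right) \left(\left(-1\right) \left(- \frac{2}{5}\right)\right) 5 = 5 \cdot \frac{2}{5} \cdot 5 = 2 \cdot 5 = 10$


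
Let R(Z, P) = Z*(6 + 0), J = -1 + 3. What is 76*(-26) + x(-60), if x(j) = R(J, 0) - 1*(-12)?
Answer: -1952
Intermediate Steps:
J = 2
R(Z, P) = 6*Z (R(Z, P) = Z*6 = 6*Z)
x(j) = 24 (x(j) = 6*2 - 1*(-12) = 12 + 12 = 24)
76*(-26) + x(-60) = 76*(-26) + 24 = -1976 + 24 = -1952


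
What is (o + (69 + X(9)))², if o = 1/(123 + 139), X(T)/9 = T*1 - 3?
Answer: 1038579529/68644 ≈ 15130.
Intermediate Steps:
X(T) = -27 + 9*T (X(T) = 9*(T*1 - 3) = 9*(T - 3) = 9*(-3 + T) = -27 + 9*T)
o = 1/262 ≈ 0.0038168
(o + (69 + X(9)))² = (1/262 + (69 + (-27 + 9*9)))² = (1/262 + (69 + (-27 + 81)))² = (1/262 + (69 + 54))² = (1/262 + 123)² = (32227/262)² = 1038579529/68644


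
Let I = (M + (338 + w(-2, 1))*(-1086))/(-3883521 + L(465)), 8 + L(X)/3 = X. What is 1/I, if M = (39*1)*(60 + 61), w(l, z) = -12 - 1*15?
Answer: 431350/37003 ≈ 11.657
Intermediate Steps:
w(l, z) = -27 (w(l, z) = -12 - 15 = -27)
L(X) = -24 + 3*X
M = 4719 (M = 39*121 = 4719)
I = 37003/431350 (I = (4719 + (338 - 27)*(-1086))/(-3883521 + (-24 + 3*465)) = (4719 + 311*(-1086))/(-3883521 + (-24 + 1395)) = (4719 - 337746)/(-3883521 + 1371) = -333027/(-3882150) = -333027*(-1/3882150) = 37003/431350 ≈ 0.085784)
1/I = 1/(37003/431350) = 431350/37003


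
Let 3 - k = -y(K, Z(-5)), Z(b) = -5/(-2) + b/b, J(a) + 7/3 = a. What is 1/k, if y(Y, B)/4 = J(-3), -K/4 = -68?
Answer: -3/55 ≈ -0.054545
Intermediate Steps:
K = 272 (K = -4*(-68) = 272)
J(a) = -7/3 + a
Z(b) = 7/2 (Z(b) = -5*(-1/2) + 1 = 5/2 + 1 = 7/2)
y(Y, B) = -64/3 (y(Y, B) = 4*(-7/3 - 3) = 4*(-16/3) = -64/3)
k = -55/3 (k = 3 - (-1)*(-64)/3 = 3 - 1*64/3 = 3 - 64/3 = -55/3 ≈ -18.333)
1/k = 1/(-55/3) = -3/55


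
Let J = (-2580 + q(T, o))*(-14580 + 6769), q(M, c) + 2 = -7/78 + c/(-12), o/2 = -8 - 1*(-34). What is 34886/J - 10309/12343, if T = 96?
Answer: -5403774916605/6483362150731 ≈ -0.83348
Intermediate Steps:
o = 52 (o = 2*(-8 - 1*(-34)) = 2*(-8 + 34) = 2*26 = 52)
q(M, c) = -163/78 - c/12 (q(M, c) = -2 + (-7/78 + c/(-12)) = -2 + (-7*1/78 + c*(-1/12)) = -2 + (-7/78 - c/12) = -163/78 - c/12)
J = 525266317/26 (J = (-2580 + (-163/78 - 1/12*52))*(-14580 + 6769) = (-2580 + (-163/78 - 13/3))*(-7811) = (-2580 - 167/26)*(-7811) = -67247/26*(-7811) = 525266317/26 ≈ 2.0203e+7)
34886/J - 10309/12343 = 34886/(525266317/26) - 10309/12343 = 34886*(26/525266317) - 10309*1/12343 = 907036/525266317 - 10309/12343 = -5403774916605/6483362150731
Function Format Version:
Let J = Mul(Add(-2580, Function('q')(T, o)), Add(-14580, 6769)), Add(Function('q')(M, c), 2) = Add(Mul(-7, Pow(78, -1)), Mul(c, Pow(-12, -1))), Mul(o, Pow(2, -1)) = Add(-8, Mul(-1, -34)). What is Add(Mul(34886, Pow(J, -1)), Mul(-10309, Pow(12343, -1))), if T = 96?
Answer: Rational(-5403774916605, 6483362150731) ≈ -0.83348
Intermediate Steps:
o = 52 (o = Mul(2, Add(-8, Mul(-1, -34))) = Mul(2, Add(-8, 34)) = Mul(2, 26) = 52)
Function('q')(M, c) = Add(Rational(-163, 78), Mul(Rational(-1, 12), c)) (Function('q')(M, c) = Add(-2, Add(Mul(-7, Pow(78, -1)), Mul(c, Pow(-12, -1)))) = Add(-2, Add(Mul(-7, Rational(1, 78)), Mul(c, Rational(-1, 12)))) = Add(-2, Add(Rational(-7, 78), Mul(Rational(-1, 12), c))) = Add(Rational(-163, 78), Mul(Rational(-1, 12), c)))
J = Rational(525266317, 26) (J = Mul(Add(-2580, Add(Rational(-163, 78), Mul(Rational(-1, 12), 52))), Add(-14580, 6769)) = Mul(Add(-2580, Add(Rational(-163, 78), Rational(-13, 3))), -7811) = Mul(Add(-2580, Rational(-167, 26)), -7811) = Mul(Rational(-67247, 26), -7811) = Rational(525266317, 26) ≈ 2.0203e+7)
Add(Mul(34886, Pow(J, -1)), Mul(-10309, Pow(12343, -1))) = Add(Mul(34886, Pow(Rational(525266317, 26), -1)), Mul(-10309, Pow(12343, -1))) = Add(Mul(34886, Rational(26, 525266317)), Mul(-10309, Rational(1, 12343))) = Add(Rational(907036, 525266317), Rational(-10309, 12343)) = Rational(-5403774916605, 6483362150731)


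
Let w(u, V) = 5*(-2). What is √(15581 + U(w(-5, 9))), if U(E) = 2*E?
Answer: 3*√1729 ≈ 124.74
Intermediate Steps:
w(u, V) = -10
√(15581 + U(w(-5, 9))) = √(15581 + 2*(-10)) = √(15581 - 20) = √15561 = 3*√1729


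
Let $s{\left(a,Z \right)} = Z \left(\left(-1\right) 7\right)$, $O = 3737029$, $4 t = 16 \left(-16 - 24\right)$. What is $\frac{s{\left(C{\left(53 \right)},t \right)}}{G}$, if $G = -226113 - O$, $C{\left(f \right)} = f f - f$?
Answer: $- \frac{560}{1981571} \approx -0.0002826$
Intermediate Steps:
$C{\left(f \right)} = f^{2} - f$
$t = -160$ ($t = \frac{16 \left(-16 - 24\right)}{4} = \frac{16 \left(-40\right)}{4} = \frac{1}{4} \left(-640\right) = -160$)
$G = -3963142$ ($G = -226113 - 3737029 = -3963142$)
$s{\left(a,Z \right)} = - 7 Z$ ($s{\left(a,Z \right)} = Z \left(-7\right) = - 7 Z$)
$\frac{s{\left(C{\left(53 \right)},t \right)}}{G} = \frac{\left(-7\right) \left(-160\right)}{-3963142} = 1120 \left(- \frac{1}{3963142}\right) = - \frac{560}{1981571}$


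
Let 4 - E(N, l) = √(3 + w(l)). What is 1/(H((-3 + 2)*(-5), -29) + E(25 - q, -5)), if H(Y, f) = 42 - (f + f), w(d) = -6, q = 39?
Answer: 104/10819 + I*√3/10819 ≈ 0.0096127 + 0.00016009*I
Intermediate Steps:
H(Y, f) = 42 - 2*f
E(N, l) = 4 - I*√3 (E(N, l) = 4 - √(3 - 6) = 4 - √(-3) = 4 - I*√3)
1/(H((-3 + 2)*(-5), -29) + E(25 - q, -5)) = 1/((42 - 2*(-29)) + (4 - I*√3)) = 1/((42 + 58) + (4 - I*√3)) = 1/(100 + (4 - I*√3)) = 1/(104 - I*√3)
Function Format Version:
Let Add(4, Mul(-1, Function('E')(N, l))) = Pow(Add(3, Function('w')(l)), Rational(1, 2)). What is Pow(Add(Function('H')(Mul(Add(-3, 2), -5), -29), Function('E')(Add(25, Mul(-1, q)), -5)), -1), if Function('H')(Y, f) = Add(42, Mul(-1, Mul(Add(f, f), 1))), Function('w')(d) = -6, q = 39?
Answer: Add(Rational(104, 10819), Mul(Rational(1, 10819), I, Pow(3, Rational(1, 2)))) ≈ Add(0.0096127, Mul(0.00016009, I))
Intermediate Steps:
Function('H')(Y, f) = Add(42, Mul(-2, f)) (Function('H')(Y, f) = Add(42, Mul(-1, Mul(Mul(2, f), 1))) = Add(42, Mul(-1, Mul(2, f))) = Add(42, Mul(-2, f)))
Function('E')(N, l) = Add(4, Mul(-1, I, Pow(3, Rational(1, 2)))) (Function('E')(N, l) = Add(4, Mul(-1, Pow(Add(3, -6), Rational(1, 2)))) = Add(4, Mul(-1, Pow(-3, Rational(1, 2)))) = Add(4, Mul(-1, Mul(I, Pow(3, Rational(1, 2))))) = Add(4, Mul(-1, I, Pow(3, Rational(1, 2)))))
Pow(Add(Function('H')(Mul(Add(-3, 2), -5), -29), Function('E')(Add(25, Mul(-1, q)), -5)), -1) = Pow(Add(Add(42, Mul(-2, -29)), Add(4, Mul(-1, I, Pow(3, Rational(1, 2))))), -1) = Pow(Add(Add(42, 58), Add(4, Mul(-1, I, Pow(3, Rational(1, 2))))), -1) = Pow(Add(100, Add(4, Mul(-1, I, Pow(3, Rational(1, 2))))), -1) = Pow(Add(104, Mul(-1, I, Pow(3, Rational(1, 2)))), -1)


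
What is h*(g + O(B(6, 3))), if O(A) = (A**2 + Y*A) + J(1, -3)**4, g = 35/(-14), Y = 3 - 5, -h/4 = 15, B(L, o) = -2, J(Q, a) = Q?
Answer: -390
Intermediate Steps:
h = -60 (h = -4*15 = -60)
Y = -2
g = -5/2 (g = 35*(-1/14) = -5/2 ≈ -2.5000)
O(A) = 1 + A**2 - 2*A (O(A) = (A**2 - 2*A) + 1**4 = (A**2 - 2*A) + 1 = 1 + A**2 - 2*A)
h*(g + O(B(6, 3))) = -60*(-5/2 + (1 + (-2)**2 - 2*(-2))) = -60*(-5/2 + (1 + 4 + 4)) = -60*(-5/2 + 9) = -60*13/2 = -390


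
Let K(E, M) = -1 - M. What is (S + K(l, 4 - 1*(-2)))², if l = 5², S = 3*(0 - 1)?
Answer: 100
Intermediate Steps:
S = -3 (S = 3*(-1) = -3)
l = 25
(S + K(l, 4 - 1*(-2)))² = (-3 + (-1 - (4 - 1*(-2))))² = (-3 + (-1 - (4 + 2)))² = (-3 + (-1 - 1*6))² = (-3 + (-1 - 6))² = (-3 - 7)² = (-10)² = 100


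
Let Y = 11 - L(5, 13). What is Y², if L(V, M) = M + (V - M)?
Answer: 36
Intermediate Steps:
L(V, M) = V
Y = 6 (Y = 11 - 1*5 = 11 - 5 = 6)
Y² = 6² = 36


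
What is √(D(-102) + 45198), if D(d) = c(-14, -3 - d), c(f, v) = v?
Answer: 3*√5033 ≈ 212.83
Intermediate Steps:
D(d) = -3 - d
√(D(-102) + 45198) = √((-3 - 1*(-102)) + 45198) = √((-3 + 102) + 45198) = √(99 + 45198) = √45297 = 3*√5033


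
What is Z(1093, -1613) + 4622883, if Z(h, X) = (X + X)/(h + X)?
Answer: 1201951193/260 ≈ 4.6229e+6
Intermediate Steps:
Z(h, X) = 2*X/(X + h) (Z(h, X) = (2*X)/(X + h) = 2*X/(X + h))
Z(1093, -1613) + 4622883 = 2*(-1613)/(-1613 + 1093) + 4622883 = 2*(-1613)/(-520) + 4622883 = 2*(-1613)*(-1/520) + 4622883 = 1613/260 + 4622883 = 1201951193/260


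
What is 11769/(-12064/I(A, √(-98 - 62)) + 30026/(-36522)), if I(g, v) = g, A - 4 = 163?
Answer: -35890589403/222807875 ≈ -161.08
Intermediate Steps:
A = 167 (A = 4 + 163 = 167)
11769/(-12064/I(A, √(-98 - 62)) + 30026/(-36522)) = 11769/(-12064/167 + 30026/(-36522)) = 11769/(-12064*1/167 + 30026*(-1/36522)) = 11769/(-12064/167 - 15013/18261) = 11769/(-222807875/3049587) = 11769*(-3049587/222807875) = -35890589403/222807875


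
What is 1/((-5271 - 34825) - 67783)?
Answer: -1/107879 ≈ -9.2696e-6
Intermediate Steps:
1/((-5271 - 34825) - 67783) = 1/(-40096 - 67783) = 1/(-107879) = -1/107879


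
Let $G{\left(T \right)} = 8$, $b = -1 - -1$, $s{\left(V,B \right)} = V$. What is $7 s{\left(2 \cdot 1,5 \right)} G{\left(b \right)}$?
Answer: $112$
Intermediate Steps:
$b = 0$ ($b = -1 + 1 = 0$)
$7 s{\left(2 \cdot 1,5 \right)} G{\left(b \right)} = 7 \cdot 2 \cdot 1 \cdot 8 = 7 \cdot 2 \cdot 8 = 14 \cdot 8 = 112$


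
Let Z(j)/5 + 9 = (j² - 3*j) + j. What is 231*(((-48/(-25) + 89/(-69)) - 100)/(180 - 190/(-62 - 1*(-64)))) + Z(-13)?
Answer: 32254949/48875 ≈ 659.95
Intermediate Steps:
Z(j) = -45 - 10*j + 5*j² (Z(j) = -45 + 5*((j² - 3*j) + j) = -45 + 5*(j² - 2*j) = -45 + (-10*j + 5*j²) = -45 - 10*j + 5*j²)
231*(((-48/(-25) + 89/(-69)) - 100)/(180 - 190/(-62 - 1*(-64)))) + Z(-13) = 231*(((-48/(-25) + 89/(-69)) - 100)/(180 - 190/(-62 - 1*(-64)))) + (-45 - 10*(-13) + 5*(-13)²) = 231*(((-48*(-1/25) + 89*(-1/69)) - 100)/(180 - 190/(-62 + 64))) + (-45 + 130 + 5*169) = 231*(((48/25 - 89/69) - 100)/(180 - 190/2)) + (-45 + 130 + 845) = 231*((1087/1725 - 100)/(180 - 190*½)) + 930 = 231*(-171413/(1725*(180 - 95))) + 930 = 231*(-171413/1725/85) + 930 = 231*(-171413/1725*1/85) + 930 = 231*(-171413/146625) + 930 = -13198801/48875 + 930 = 32254949/48875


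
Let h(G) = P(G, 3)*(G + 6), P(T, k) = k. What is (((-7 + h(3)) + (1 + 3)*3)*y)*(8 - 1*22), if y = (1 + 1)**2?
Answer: -1792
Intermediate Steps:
h(G) = 18 + 3*G (h(G) = 3*(G + 6) = 3*(6 + G) = 18 + 3*G)
y = 4 (y = 2**2 = 4)
(((-7 + h(3)) + (1 + 3)*3)*y)*(8 - 1*22) = (((-7 + (18 + 3*3)) + (1 + 3)*3)*4)*(8 - 1*22) = (((-7 + (18 + 9)) + 4*3)*4)*(8 - 22) = (((-7 + 27) + 12)*4)*(-14) = ((20 + 12)*4)*(-14) = (32*4)*(-14) = 128*(-14) = -1792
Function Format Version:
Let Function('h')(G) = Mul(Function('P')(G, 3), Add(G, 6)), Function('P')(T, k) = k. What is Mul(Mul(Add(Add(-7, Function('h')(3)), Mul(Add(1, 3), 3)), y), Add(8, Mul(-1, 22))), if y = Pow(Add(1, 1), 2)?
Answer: -1792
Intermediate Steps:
Function('h')(G) = Add(18, Mul(3, G)) (Function('h')(G) = Mul(3, Add(G, 6)) = Mul(3, Add(6, G)) = Add(18, Mul(3, G)))
y = 4 (y = Pow(2, 2) = 4)
Mul(Mul(Add(Add(-7, Function('h')(3)), Mul(Add(1, 3), 3)), y), Add(8, Mul(-1, 22))) = Mul(Mul(Add(Add(-7, Add(18, Mul(3, 3))), Mul(Add(1, 3), 3)), 4), Add(8, Mul(-1, 22))) = Mul(Mul(Add(Add(-7, Add(18, 9)), Mul(4, 3)), 4), Add(8, -22)) = Mul(Mul(Add(Add(-7, 27), 12), 4), -14) = Mul(Mul(Add(20, 12), 4), -14) = Mul(Mul(32, 4), -14) = Mul(128, -14) = -1792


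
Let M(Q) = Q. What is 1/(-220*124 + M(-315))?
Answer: -1/27595 ≈ -3.6238e-5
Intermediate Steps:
1/(-220*124 + M(-315)) = 1/(-220*124 - 315) = 1/(-27280 - 315) = 1/(-27595) = -1/27595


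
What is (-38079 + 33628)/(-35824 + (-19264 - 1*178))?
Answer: 4451/55266 ≈ 0.080538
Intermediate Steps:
(-38079 + 33628)/(-35824 + (-19264 - 1*178)) = -4451/(-35824 + (-19264 - 178)) = -4451/(-35824 - 19442) = -4451/(-55266) = -4451*(-1/55266) = 4451/55266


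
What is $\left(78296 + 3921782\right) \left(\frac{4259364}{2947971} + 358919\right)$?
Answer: $\frac{1410810260547630538}{982657} \approx 1.4357 \cdot 10^{12}$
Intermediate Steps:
$\left(78296 + 3921782\right) \left(\frac{4259364}{2947971} + 358919\right) = 4000078 \left(4259364 \cdot \frac{1}{2947971} + 358919\right) = 4000078 \left(\frac{1419788}{982657} + 358919\right) = 4000078 \cdot \frac{352695687571}{982657} = \frac{1410810260547630538}{982657}$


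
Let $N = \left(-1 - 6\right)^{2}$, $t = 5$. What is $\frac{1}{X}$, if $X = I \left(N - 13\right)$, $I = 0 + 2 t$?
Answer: $\frac{1}{360} \approx 0.0027778$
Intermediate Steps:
$N = 49$ ($N = \left(-7\right)^{2} = 49$)
$I = 10$ ($I = 0 + 2 \cdot 5 = 0 + 10 = 10$)
$X = 360$ ($X = 10 \left(49 - 13\right) = 10 \cdot 36 = 360$)
$\frac{1}{X} = \frac{1}{360}$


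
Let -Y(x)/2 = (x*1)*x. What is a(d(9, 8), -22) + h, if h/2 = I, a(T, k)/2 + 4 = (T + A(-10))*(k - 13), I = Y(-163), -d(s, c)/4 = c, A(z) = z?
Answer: -103344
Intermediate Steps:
Y(x) = -2*x² (Y(x) = -2*x*1*x = -2*x*x = -2*x²)
d(s, c) = -4*c
I = -53138 (I = -2*(-163)² = -2*26569 = -53138)
a(T, k) = -8 + 2*(-13 + k)*(-10 + T) (a(T, k) = -8 + 2*((T - 10)*(k - 13)) = -8 + 2*((-10 + T)*(-13 + k)) = -8 + 2*((-13 + k)*(-10 + T)) = -8 + 2*(-13 + k)*(-10 + T))
h = -106276 (h = 2*(-53138) = -106276)
a(d(9, 8), -22) + h = (252 - (-104)*8 - 20*(-22) + 2*(-4*8)*(-22)) - 106276 = (252 - 26*(-32) + 440 + 2*(-32)*(-22)) - 106276 = (252 + 832 + 440 + 1408) - 106276 = 2932 - 106276 = -103344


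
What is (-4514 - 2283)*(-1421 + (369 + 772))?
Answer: 1903160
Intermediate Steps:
(-4514 - 2283)*(-1421 + (369 + 772)) = -6797*(-1421 + 1141) = -6797*(-280) = 1903160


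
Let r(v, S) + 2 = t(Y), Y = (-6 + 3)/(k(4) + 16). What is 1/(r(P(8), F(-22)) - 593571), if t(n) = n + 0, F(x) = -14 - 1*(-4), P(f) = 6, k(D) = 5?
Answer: -7/4155012 ≈ -1.6847e-6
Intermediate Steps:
F(x) = -10 (F(x) = -14 + 4 = -10)
Y = -1/7 (Y = (-6 + 3)/(5 + 16) = -3/21 = -3*1/21 = -1/7 ≈ -0.14286)
t(n) = n
r(v, S) = -15/7 (r(v, S) = -2 - 1/7 = -15/7)
1/(r(P(8), F(-22)) - 593571) = 1/(-15/7 - 593571) = 1/(-4155012/7) = -7/4155012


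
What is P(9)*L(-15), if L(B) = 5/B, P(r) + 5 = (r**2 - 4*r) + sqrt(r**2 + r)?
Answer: -40/3 - sqrt(10) ≈ -16.496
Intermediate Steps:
P(r) = -5 + r**2 + sqrt(r + r**2) - 4*r (P(r) = -5 + ((r**2 - 4*r) + sqrt(r**2 + r)) = -5 + ((r**2 - 4*r) + sqrt(r + r**2)) = -5 + (r**2 + sqrt(r + r**2) - 4*r) = -5 + r**2 + sqrt(r + r**2) - 4*r)
P(9)*L(-15) = (-5 + 9**2 + sqrt(9*(1 + 9)) - 4*9)*(5/(-15)) = (-5 + 81 + sqrt(9*10) - 36)*(5*(-1/15)) = (-5 + 81 + sqrt(90) - 36)*(-1/3) = (-5 + 81 + 3*sqrt(10) - 36)*(-1/3) = (40 + 3*sqrt(10))*(-1/3) = -40/3 - sqrt(10)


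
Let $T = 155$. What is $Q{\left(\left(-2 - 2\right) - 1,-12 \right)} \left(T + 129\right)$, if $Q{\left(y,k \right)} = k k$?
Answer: $40896$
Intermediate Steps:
$Q{\left(y,k \right)} = k^{2}$
$Q{\left(\left(-2 - 2\right) - 1,-12 \right)} \left(T + 129\right) = \left(-12\right)^{2} \left(155 + 129\right) = 144 \cdot 284 = 40896$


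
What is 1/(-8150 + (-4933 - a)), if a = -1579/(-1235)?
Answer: -1235/16159084 ≈ -7.6428e-5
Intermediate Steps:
a = 1579/1235 (a = -1579*(-1/1235) = 1579/1235 ≈ 1.2785)
1/(-8150 + (-4933 - a)) = 1/(-8150 + (-4933 - 1*1579/1235)) = 1/(-8150 + (-4933 - 1579/1235)) = 1/(-8150 - 6093834/1235) = 1/(-16159084/1235) = -1235/16159084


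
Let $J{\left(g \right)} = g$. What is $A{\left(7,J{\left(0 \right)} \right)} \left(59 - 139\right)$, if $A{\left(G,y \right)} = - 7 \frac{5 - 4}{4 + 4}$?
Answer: $70$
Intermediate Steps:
$A{\left(G,y \right)} = - \frac{7}{8}$ ($A{\left(G,y \right)} = - 7 \cdot 1 \cdot \frac{1}{8} = \left(-7\right) \frac{1}{8} = - \frac{7}{8}$)
$A{\left(7,J{\left(0 \right)} \right)} \left(59 - 139\right) = - \frac{7 \left(59 - 139\right)}{8} = \left(- \frac{7}{8}\right) \left(-80\right) = 70$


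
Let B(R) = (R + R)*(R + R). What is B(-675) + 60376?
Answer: 1882876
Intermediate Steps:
B(R) = 4*R**2 (B(R) = (2*R)*(2*R) = 4*R**2)
B(-675) + 60376 = 4*(-675)**2 + 60376 = 4*455625 + 60376 = 1822500 + 60376 = 1882876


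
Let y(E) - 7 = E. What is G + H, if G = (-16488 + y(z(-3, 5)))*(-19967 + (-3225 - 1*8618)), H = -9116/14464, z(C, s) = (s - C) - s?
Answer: 1895381288601/3616 ≈ 5.2417e+8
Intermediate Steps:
z(C, s) = -C
H = -2279/3616 (H = -9116*1/14464 = -2279/3616 ≈ -0.63025)
y(E) = 7 + E
G = 524165180 (G = (-16488 + (7 - 1*(-3)))*(-19967 + (-3225 - 1*8618)) = (-16488 + (7 + 3))*(-19967 + (-3225 - 8618)) = (-16488 + 10)*(-19967 - 11843) = -16478*(-31810) = 524165180)
G + H = 524165180 - 2279/3616 = 1895381288601/3616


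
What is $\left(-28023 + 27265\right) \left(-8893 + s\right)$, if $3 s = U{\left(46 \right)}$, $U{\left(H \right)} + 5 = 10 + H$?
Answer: $6728008$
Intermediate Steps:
$U{\left(H \right)} = 5 + H$ ($U{\left(H \right)} = -5 + \left(10 + H\right) = 5 + H$)
$s = 17$ ($s = \frac{5 + 46}{3} = \frac{1}{3} \cdot 51 = 17$)
$\left(-28023 + 27265\right) \left(-8893 + s\right) = \left(-28023 + 27265\right) \left(-8893 + 17\right) = \left(-758\right) \left(-8876\right) = 6728008$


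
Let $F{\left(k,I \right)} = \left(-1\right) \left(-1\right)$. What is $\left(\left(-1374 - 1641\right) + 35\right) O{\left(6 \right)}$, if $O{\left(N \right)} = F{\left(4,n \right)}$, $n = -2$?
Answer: $-2980$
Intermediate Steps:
$F{\left(k,I \right)} = 1$
$O{\left(N \right)} = 1$
$\left(\left(-1374 - 1641\right) + 35\right) O{\left(6 \right)} = \left(\left(-1374 - 1641\right) + 35\right) 1 = \left(-3015 + 35\right) 1 = \left(-2980\right) 1 = -2980$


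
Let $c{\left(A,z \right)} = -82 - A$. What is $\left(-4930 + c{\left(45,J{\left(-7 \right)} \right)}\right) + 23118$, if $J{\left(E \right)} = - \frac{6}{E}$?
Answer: $18061$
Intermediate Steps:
$\left(-4930 + c{\left(45,J{\left(-7 \right)} \right)}\right) + 23118 = \left(-4930 - 127\right) + 23118 = -5057 + 23118 = 18061$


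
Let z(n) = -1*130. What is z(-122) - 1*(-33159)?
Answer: 33029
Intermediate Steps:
z(n) = -130
z(-122) - 1*(-33159) = -130 - 1*(-33159) = -130 + 33159 = 33029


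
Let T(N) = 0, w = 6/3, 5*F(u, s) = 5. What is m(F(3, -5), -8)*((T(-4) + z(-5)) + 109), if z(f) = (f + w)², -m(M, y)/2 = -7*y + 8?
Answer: -15104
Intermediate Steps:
F(u, s) = 1 (F(u, s) = (⅕)*5 = 1)
m(M, y) = -16 + 14*y (m(M, y) = -2*(-7*y + 8) = -2*(8 - 7*y) = -16 + 14*y)
w = 2 (w = 6*(⅓) = 2)
z(f) = (2 + f)² (z(f) = (f + 2)² = (2 + f)²)
m(F(3, -5), -8)*((T(-4) + z(-5)) + 109) = (-16 + 14*(-8))*((0 + (2 - 5)²) + 109) = (-16 - 112)*((0 + (-3)²) + 109) = -128*((0 + 9) + 109) = -128*(9 + 109) = -128*118 = -15104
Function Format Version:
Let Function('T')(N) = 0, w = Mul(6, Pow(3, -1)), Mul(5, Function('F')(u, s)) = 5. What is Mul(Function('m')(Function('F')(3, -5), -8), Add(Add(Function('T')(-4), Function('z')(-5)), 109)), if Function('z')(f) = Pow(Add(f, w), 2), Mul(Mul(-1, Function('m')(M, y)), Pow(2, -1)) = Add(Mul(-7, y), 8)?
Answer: -15104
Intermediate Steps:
Function('F')(u, s) = 1 (Function('F')(u, s) = Mul(Rational(1, 5), 5) = 1)
Function('m')(M, y) = Add(-16, Mul(14, y)) (Function('m')(M, y) = Mul(-2, Add(Mul(-7, y), 8)) = Mul(-2, Add(8, Mul(-7, y))) = Add(-16, Mul(14, y)))
w = 2 (w = Mul(6, Rational(1, 3)) = 2)
Function('z')(f) = Pow(Add(2, f), 2) (Function('z')(f) = Pow(Add(f, 2), 2) = Pow(Add(2, f), 2))
Mul(Function('m')(Function('F')(3, -5), -8), Add(Add(Function('T')(-4), Function('z')(-5)), 109)) = Mul(Add(-16, Mul(14, -8)), Add(Add(0, Pow(Add(2, -5), 2)), 109)) = Mul(Add(-16, -112), Add(Add(0, Pow(-3, 2)), 109)) = Mul(-128, Add(Add(0, 9), 109)) = Mul(-128, Add(9, 109)) = Mul(-128, 118) = -15104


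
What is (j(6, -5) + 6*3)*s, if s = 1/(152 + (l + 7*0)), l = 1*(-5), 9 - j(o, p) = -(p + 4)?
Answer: 26/147 ≈ 0.17687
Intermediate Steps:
j(o, p) = 13 + p (j(o, p) = 9 - (-1)*(p + 4) = 9 - (-1)*(4 + p) = 9 - (-4 - p) = 9 + (4 + p) = 13 + p)
l = -5
s = 1/147 (s = 1/(152 + (-5 + 7*0)) = 1/(152 + (-5 + 0)) = 1/(152 - 5) = 1/147 ≈ 0.0068027)
(j(6, -5) + 6*3)*s = ((13 - 5) + 6*3)*(1/147) = (8 + 18)*(1/147) = 26*(1/147) = 26/147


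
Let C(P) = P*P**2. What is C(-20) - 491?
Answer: -8491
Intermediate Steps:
C(P) = P**3
C(-20) - 491 = (-20)**3 - 491 = -8000 - 491 = -8491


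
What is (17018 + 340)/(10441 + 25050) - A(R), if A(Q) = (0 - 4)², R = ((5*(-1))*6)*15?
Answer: -550498/35491 ≈ -15.511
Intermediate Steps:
R = -450 (R = -5*6*15 = -30*15 = -450)
A(Q) = 16 (A(Q) = (-4)² = 16)
(17018 + 340)/(10441 + 25050) - A(R) = (17018 + 340)/(10441 + 25050) - 1*16 = 17358/35491 - 16 = -550498/35491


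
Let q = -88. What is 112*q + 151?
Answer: -9705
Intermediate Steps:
112*q + 151 = 112*(-88) + 151 = -9856 + 151 = -9705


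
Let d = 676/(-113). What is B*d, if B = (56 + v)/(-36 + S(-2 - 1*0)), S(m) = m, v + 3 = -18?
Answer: 11830/2147 ≈ 5.5100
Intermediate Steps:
v = -21 (v = -3 - 18 = -21)
B = -35/38 (B = (56 - 21)/(-36 + (-2 - 1*0)) = 35/(-36 + (-2 + 0)) = 35/(-36 - 2) = 35/(-38) = 35*(-1/38) = -35/38 ≈ -0.92105)
d = -676/113 (d = 676*(-1/113) = -676/113 ≈ -5.9823)
B*d = -35/38*(-676/113) = 11830/2147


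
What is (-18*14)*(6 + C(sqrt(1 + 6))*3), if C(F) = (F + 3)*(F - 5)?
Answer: 4536 + 1512*sqrt(7) ≈ 8536.4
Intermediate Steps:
C(F) = (-5 + F)*(3 + F) (C(F) = (3 + F)*(-5 + F) = (-5 + F)*(3 + F))
(-18*14)*(6 + C(sqrt(1 + 6))*3) = (-18*14)*(6 + (-15 + (sqrt(1 + 6))**2 - 2*sqrt(1 + 6))*3) = -252*(6 + (-15 + (sqrt(7))**2 - 2*sqrt(7))*3) = -252*(6 + (-15 + 7 - 2*sqrt(7))*3) = -252*(6 + (-8 - 2*sqrt(7))*3) = -252*(6 + (-24 - 6*sqrt(7))) = -252*(-18 - 6*sqrt(7)) = 4536 + 1512*sqrt(7)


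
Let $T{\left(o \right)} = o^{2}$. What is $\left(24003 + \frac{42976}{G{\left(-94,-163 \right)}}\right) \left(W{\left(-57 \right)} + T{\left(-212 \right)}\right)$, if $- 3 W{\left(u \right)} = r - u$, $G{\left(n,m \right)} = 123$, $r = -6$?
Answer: $\frac{134571864815}{123} \approx 1.0941 \cdot 10^{9}$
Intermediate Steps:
$W{\left(u \right)} = 2 + \frac{u}{3}$ ($W{\left(u \right)} = - \frac{-6 - u}{3} = 2 + \frac{u}{3}$)
$\left(24003 + \frac{42976}{G{\left(-94,-163 \right)}}\right) \left(W{\left(-57 \right)} + T{\left(-212 \right)}\right) = \left(24003 + \frac{42976}{123}\right) \left(\left(2 + \frac{1}{3} \left(-57\right)\right) + \left(-212\right)^{2}\right) = \left(24003 + 42976 \cdot \frac{1}{123}\right) \left(\left(2 - 19\right) + 44944\right) = \left(24003 + \frac{42976}{123}\right) \left(-17 + 44944\right) = \frac{2995345}{123} \cdot 44927 = \frac{134571864815}{123}$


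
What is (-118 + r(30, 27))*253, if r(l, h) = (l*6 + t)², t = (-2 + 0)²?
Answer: 8535714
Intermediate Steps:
t = 4 (t = (-2)² = 4)
r(l, h) = (4 + 6*l)² (r(l, h) = (l*6 + 4)² = (6*l + 4)² = (4 + 6*l)²)
(-118 + r(30, 27))*253 = (-118 + 4*(2 + 3*30)²)*253 = (-118 + 4*(2 + 90)²)*253 = (-118 + 4*92²)*253 = (-118 + 4*8464)*253 = (-118 + 33856)*253 = 33738*253 = 8535714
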